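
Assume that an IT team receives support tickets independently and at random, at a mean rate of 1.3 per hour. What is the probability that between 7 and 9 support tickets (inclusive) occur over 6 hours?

0.4027

Over the interval, μ = 1.3 × 6 = 7.8 (6 hours).
P(7 ≤ N ≤ 9) = Σ_{j=7}^{9} e^(−7.8) · 7.8^j/j! ≈ 0.4027.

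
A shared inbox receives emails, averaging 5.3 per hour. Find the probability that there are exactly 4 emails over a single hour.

0.1641

With mean μ = 5.3 per hour,
P(N = 4) = e^(−μ) μ^4/4! = e^(−5.3) · 5.3^4/24 ≈ 0.1641.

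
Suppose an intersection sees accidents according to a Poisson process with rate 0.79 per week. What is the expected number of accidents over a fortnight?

1.58

E[N] = λt = 0.79 × 2 = 1.58 (a fortnight = 2 weeks).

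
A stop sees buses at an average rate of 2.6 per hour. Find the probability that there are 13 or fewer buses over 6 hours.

0.3083

Over the interval, μ = 2.6 × 6 = 15.6 (6 hours).
P(N ≤ 13) = Σ_{j=0}^{13} e^(−μ) μ^j/j! ≈ 0.3083.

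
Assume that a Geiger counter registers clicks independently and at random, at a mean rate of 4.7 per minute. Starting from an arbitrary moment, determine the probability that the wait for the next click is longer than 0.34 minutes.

The wait for the next event is exponential with rate λ = 4.7 per minute.
P(T > 0.34) = e^(−λt) = e^(−4.7 × 0.34) = e^(−1.598) ≈ 0.2023.

0.2023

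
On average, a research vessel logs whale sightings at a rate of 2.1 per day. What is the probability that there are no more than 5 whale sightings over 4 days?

Over the interval, μ = 2.1 × 4 = 8.4 (4 days).
P(N ≤ 5) = Σ_{j=0}^{5} e^(−μ) μ^j/j! ≈ 0.1573.

0.1573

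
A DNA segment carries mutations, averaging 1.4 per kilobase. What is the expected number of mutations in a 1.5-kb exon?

E[N] = λt = 1.4 × 1.5 = 2.1 (a 1.5-kb exon = 1.5 kilobases).

2.1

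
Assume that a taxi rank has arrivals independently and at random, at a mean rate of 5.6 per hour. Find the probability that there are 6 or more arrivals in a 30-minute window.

0.0651

Over the interval, μ = 5.6 × 0.5 = 2.8 (a 30-minute window = 0.5 hours).
P(N ≥ 6) = 1 − P(N ≤ 5) = 1 − Σ_{j=0}^{5} e^(−μ) μ^j/j! ≈ 0.0651.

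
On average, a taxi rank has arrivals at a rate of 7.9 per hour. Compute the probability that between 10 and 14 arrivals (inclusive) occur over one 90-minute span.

0.5297

Over the interval, μ = 7.9 × 1.5 = 11.85 (a 90-minute span = 1.5 hours).
P(10 ≤ N ≤ 14) = Σ_{j=10}^{14} e^(−11.85) · 11.85^j/j! ≈ 0.5297.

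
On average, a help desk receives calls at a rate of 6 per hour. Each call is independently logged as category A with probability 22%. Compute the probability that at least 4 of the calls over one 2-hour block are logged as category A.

Thinning: the calls that are logged as category A themselves form a Poisson process with rate 0.22 × 6 = 1.32 per hour.
Over the interval, μ = 1.32 × 2 = 2.64 (a 2-hour block = 2 hours).
P(N ≥ 4) = 1 − P(N ≤ 3) ≈ 0.2727.

0.2727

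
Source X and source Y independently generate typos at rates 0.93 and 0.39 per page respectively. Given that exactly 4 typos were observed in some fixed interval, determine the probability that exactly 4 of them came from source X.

0.2464

Given the total, each event is independently from source X with probability p = λ_X/(λ_X+λ_Y) = 0.93/1.32 ≈ 0.7045.
So K ~ Binomial(4, 0.93/1.32): P(K = 4) = C(4,4) · (0.93/1.32)^4 · (0.39/1.32)^0 ≈ 0.2464.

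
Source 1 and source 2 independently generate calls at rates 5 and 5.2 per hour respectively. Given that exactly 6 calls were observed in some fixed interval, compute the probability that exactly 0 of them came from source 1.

Given the total, each event is independently from source 1 with probability p = λ_1/(λ_1+λ_2) = 5/10.2 ≈ 0.4902.
So K ~ Binomial(6, 5/10.2): P(K = 0) = C(6,0) · (5/10.2)^0 · (5.2/10.2)^6 ≈ 0.0176.

0.0176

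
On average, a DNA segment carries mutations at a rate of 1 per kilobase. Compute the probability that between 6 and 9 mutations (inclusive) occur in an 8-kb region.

0.5254

Over the interval, μ = 1 × 8 = 8 (an 8-kb region = 8 kilobases).
P(6 ≤ N ≤ 9) = Σ_{j=6}^{9} e^(−8) · 8^j/j! ≈ 0.5254.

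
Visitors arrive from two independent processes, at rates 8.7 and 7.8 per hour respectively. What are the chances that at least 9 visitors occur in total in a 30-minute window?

0.4423

Independent Poisson processes superpose: combined rate λ = 8.7 + 7.8 = 16.5 per hour.
Over the interval, μ = 16.5 × 0.5 = 8.25 (a 30-minute window = 0.5 hours).
P(N ≥ 9) = 1 − P(N ≤ 8) ≈ 0.4423.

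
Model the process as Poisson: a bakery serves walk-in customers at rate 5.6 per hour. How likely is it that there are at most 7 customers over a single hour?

0.7970

With mean μ = 5.6 per hour,
P(N ≤ 7) = Σ_{j=0}^{7} e^(−μ) μ^j/j! ≈ 0.7970.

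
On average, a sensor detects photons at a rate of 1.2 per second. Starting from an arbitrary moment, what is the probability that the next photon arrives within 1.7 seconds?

Inter-arrival times are exponential with rate λ = 1.2 per second.
P(T ≤ 1.7) = 1 − e^(−λt) = 1 − e^(−1.2 × 1.7) = 1 − e^(−2.04) ≈ 0.8700.

0.8700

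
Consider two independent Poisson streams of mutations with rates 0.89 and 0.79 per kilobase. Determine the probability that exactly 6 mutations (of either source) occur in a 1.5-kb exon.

Independent Poisson processes superpose: combined rate λ = 0.89 + 0.79 = 1.68 per kilobase.
Over the interval, μ = 1.68 × 1.5 = 2.52 (a 1.5-kb exon = 1.5 kilobases).
P(N = 6) = e^(−2.52) · 2.52^6/6! ≈ 0.0286.

0.0286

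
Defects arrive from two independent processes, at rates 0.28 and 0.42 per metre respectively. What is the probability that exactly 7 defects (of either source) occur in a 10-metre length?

Independent Poisson processes superpose: combined rate λ = 0.28 + 0.42 = 0.7 per metre.
Over the interval, μ = 0.7 × 10 = 7 (a 10-metre length = 10 metres).
P(N = 7) = e^(−7) · 7^7/7! ≈ 0.1490.

0.1490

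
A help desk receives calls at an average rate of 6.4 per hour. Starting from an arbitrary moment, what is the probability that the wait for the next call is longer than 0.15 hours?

0.3829

The wait for the next event is exponential with rate λ = 6.4 per hour.
P(T > 0.15) = e^(−λt) = e^(−6.4 × 0.15) = e^(−0.96) ≈ 0.3829.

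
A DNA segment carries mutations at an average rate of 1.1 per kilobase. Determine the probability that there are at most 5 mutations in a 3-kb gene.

Over the interval, μ = 1.1 × 3 = 3.3 (a 3-kb gene = 3 kilobases).
P(N ≤ 5) = Σ_{j=0}^{5} e^(−μ) μ^j/j! ≈ 0.8829.

0.8829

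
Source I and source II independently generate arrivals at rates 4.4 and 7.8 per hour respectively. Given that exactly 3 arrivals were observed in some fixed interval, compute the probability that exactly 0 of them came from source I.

Given the total, each event is independently from source I with probability p = λ_I/(λ_I+λ_II) = 4.4/12.2 ≈ 0.3607.
So K ~ Binomial(3, 4.4/12.2): P(K = 0) = C(3,0) · (4.4/12.2)^0 · (7.8/12.2)^3 ≈ 0.2613.

0.2613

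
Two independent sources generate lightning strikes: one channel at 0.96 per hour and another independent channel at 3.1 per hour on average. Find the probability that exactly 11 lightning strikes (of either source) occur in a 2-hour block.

0.0754

Independent Poisson processes superpose: combined rate λ = 0.96 + 3.1 = 4.06 per hour.
Over the interval, μ = 4.06 × 2 = 8.12 (a 2-hour block = 2 hours).
P(N = 11) = e^(−8.12) · 8.12^11/11! ≈ 0.0754.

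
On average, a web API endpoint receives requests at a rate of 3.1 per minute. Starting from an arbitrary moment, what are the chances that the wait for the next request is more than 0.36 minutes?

The wait for the next event is exponential with rate λ = 3.1 per minute.
P(T > 0.36) = e^(−λt) = e^(−3.1 × 0.36) = e^(−1.116) ≈ 0.3276.

0.3276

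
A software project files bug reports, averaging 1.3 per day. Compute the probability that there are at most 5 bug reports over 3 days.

0.8006

Over the interval, μ = 1.3 × 3 = 3.9 (3 days).
P(N ≤ 5) = Σ_{j=0}^{5} e^(−μ) μ^j/j! ≈ 0.8006.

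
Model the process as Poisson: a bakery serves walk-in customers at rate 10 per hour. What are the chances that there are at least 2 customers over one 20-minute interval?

0.8454

Over the interval, μ = 10 × 1/3 ≈ 3.33333 (a 20-minute interval = 1/3 hours).
P(N ≥ 2) = 1 − P(N ≤ 1) = 1 − Σ_{j=0}^{1} e^(−μ) μ^j/j! ≈ 0.8454.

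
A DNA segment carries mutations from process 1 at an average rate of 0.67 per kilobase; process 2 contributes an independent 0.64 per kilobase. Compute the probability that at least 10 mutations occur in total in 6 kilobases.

0.2662

Independent Poisson processes superpose: combined rate λ = 0.67 + 0.64 = 1.31 per kilobase.
Over the interval, μ = 1.31 × 6 = 7.86 (6 kilobases).
P(N ≥ 10) = 1 − P(N ≤ 9) ≈ 0.2662.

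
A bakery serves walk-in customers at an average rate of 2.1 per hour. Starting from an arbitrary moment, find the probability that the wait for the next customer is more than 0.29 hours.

0.5439

The wait for the next event is exponential with rate λ = 2.1 per hour.
P(T > 0.29) = e^(−λt) = e^(−2.1 × 0.29) = e^(−0.609) ≈ 0.5439.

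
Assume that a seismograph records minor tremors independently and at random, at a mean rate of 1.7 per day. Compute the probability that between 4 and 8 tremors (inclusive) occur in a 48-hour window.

0.4334

Over the interval, μ = 1.7 × 2 = 3.4 (a 48-hour window = 2 days).
P(4 ≤ N ≤ 8) = Σ_{j=4}^{8} e^(−3.4) · 3.4^j/j! ≈ 0.4334.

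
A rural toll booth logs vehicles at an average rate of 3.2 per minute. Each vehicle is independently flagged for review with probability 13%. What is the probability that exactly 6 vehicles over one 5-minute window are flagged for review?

Thinning: the vehicles that are flagged for review themselves form a Poisson process with rate 0.13 × 3.2 = 0.416 per minute.
Over the interval, μ = 0.416 × 5 = 2.08 (a 5-minute window = 5 minutes).
P(N = 6) = e^(−2.08) · 2.08^6/6! ≈ 0.0141.

0.0141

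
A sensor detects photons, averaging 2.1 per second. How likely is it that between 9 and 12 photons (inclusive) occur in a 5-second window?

Over the interval, μ = 2.1 × 5 = 10.5 (a 5-second window = 5 seconds).
P(9 ≤ N ≤ 12) = Σ_{j=9}^{12} e^(−10.5) · 10.5^j/j! ≈ 0.4626.

0.4626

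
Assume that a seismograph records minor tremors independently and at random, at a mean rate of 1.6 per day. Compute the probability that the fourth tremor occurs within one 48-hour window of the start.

0.3975

Over the interval, μ = 1.6 × 2 = 3.2 (a 48-hour window = 2 days).
The fourth arrival falls in the interval iff at least 4 events occur there: P(S_4 ≤ t) = P(N ≥ 4) = 1 − P(N ≤ 3) ≈ 0.3975.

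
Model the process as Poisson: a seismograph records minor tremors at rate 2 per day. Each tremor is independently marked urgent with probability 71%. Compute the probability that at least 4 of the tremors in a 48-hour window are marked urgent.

0.3170

Thinning: the tremors that are marked urgent themselves form a Poisson process with rate 0.71 × 2 = 1.42 per day.
Over the interval, μ = 1.42 × 2 = 2.84 (a 48-hour window = 2 days).
P(N ≥ 4) = 1 − P(N ≤ 3) ≈ 0.3170.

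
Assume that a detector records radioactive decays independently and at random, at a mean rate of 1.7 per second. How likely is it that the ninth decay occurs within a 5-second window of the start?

Over the interval, μ = 1.7 × 5 = 8.5 (a 5-second window = 5 seconds).
The ninth arrival falls in the interval iff at least 9 events occur there: P(S_9 ≤ t) = P(N ≥ 9) = 1 − P(N ≤ 8) ≈ 0.4769.

0.4769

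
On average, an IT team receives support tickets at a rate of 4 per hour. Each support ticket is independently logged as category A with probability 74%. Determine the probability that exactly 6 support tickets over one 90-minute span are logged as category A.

0.1255

Thinning: the support tickets that are logged as category A themselves form a Poisson process with rate 0.74 × 4 = 2.96 per hour.
Over the interval, μ = 2.96 × 1.5 = 4.44 (a 90-minute span = 1.5 hours).
P(N = 6) = e^(−4.44) · 4.44^6/6! ≈ 0.1255.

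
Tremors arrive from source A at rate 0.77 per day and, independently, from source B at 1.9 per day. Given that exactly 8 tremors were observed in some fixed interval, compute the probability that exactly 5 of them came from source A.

0.0403

Given the total, each event is independently from source A with probability p = λ_A/(λ_A+λ_B) = 0.77/2.67 ≈ 0.2884.
So K ~ Binomial(8, 0.77/2.67): P(K = 5) = C(8,5) · (0.77/2.67)^5 · (1.9/2.67)^3 ≈ 0.0403.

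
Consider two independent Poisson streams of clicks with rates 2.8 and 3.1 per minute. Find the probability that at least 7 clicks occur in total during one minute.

0.3776

Independent Poisson processes superpose: combined rate λ = 2.8 + 3.1 = 5.9 per minute.
So μ = 5.9.
P(N ≥ 7) = 1 − P(N ≤ 6) ≈ 0.3776.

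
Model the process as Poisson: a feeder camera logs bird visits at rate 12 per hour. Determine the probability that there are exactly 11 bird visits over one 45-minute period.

Over the interval, μ = 12 × 0.75 = 9 (a 45-minute period = 0.75 hours).
P(N = 11) = e^(−μ) μ^11/11! = e^(−9) · 9^11/39916800 ≈ 0.0970.

0.0970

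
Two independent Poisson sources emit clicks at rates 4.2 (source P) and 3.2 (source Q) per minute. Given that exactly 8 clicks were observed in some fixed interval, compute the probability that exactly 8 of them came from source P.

Given the total, each event is independently from source P with probability p = λ_P/(λ_P+λ_Q) = 4.2/7.4 ≈ 0.5676.
So K ~ Binomial(8, 4.2/7.4): P(K = 8) = C(8,8) · (4.2/7.4)^8 · (3.2/7.4)^0 ≈ 0.0108.

0.0108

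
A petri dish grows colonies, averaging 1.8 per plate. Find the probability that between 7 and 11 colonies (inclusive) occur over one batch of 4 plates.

0.5167

Over the interval, μ = 1.8 × 4 = 7.2 (a batch of 4 plates = 4 plates).
P(7 ≤ N ≤ 11) = Σ_{j=7}^{11} e^(−7.2) · 7.2^j/j! ≈ 0.5167.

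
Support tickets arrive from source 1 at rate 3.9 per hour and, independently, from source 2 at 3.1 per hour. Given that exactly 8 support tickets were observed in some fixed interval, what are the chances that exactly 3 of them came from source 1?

0.1650

Given the total, each event is independently from source 1 with probability p = λ_1/(λ_1+λ_2) = 3.9/7 ≈ 0.5571.
So K ~ Binomial(8, 3.9/7): P(K = 3) = C(8,3) · (3.9/7)^3 · (3.1/7)^5 ≈ 0.1650.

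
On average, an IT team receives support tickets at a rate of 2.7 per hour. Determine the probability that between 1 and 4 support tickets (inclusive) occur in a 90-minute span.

Over the interval, μ = 2.7 × 1.5 = 4.05 (a 90-minute span = 1.5 hours).
P(1 ≤ N ≤ 4) = Σ_{j=1}^{4} e^(−4.05) · 4.05^j/j! ≈ 0.6016.

0.6016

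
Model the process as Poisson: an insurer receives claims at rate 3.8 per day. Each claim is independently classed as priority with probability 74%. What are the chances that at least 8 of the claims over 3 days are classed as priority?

0.6061

Thinning: the claims that are classed as priority themselves form a Poisson process with rate 0.74 × 3.8 = 2.812 per day.
Over the interval, μ = 2.812 × 3 = 8.436 (3 days).
P(N ≥ 8) = 1 − P(N ≤ 7) ≈ 0.6061.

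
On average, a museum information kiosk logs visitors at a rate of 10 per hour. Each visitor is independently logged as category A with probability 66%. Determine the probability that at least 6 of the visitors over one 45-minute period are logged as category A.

Thinning: the visitors that are logged as category A themselves form a Poisson process with rate 0.66 × 10 = 6.6 per hour.
Over the interval, μ = 6.6 × 0.75 = 4.95 (a 45-minute period = 0.75 hours).
P(N ≥ 6) = 1 − P(N ≤ 5) ≈ 0.3753.

0.3753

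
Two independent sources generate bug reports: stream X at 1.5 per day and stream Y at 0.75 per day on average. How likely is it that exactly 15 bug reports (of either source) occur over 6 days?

0.0945

Independent Poisson processes superpose: combined rate λ = 1.5 + 0.75 = 2.25 per day.
Over the interval, μ = 2.25 × 6 = 13.5 (6 days).
P(N = 15) = e^(−13.5) · 13.5^15/15! ≈ 0.0945.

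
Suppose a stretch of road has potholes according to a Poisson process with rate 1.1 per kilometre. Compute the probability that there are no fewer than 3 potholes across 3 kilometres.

Over the interval, μ = 1.1 × 3 = 3.3 (3 kilometres).
P(N ≥ 3) = 1 − P(N ≤ 2) = 1 − Σ_{j=0}^{2} e^(−μ) μ^j/j! ≈ 0.6406.

0.6406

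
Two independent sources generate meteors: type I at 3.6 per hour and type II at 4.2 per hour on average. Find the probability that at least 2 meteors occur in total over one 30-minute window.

Independent Poisson processes superpose: combined rate λ = 3.6 + 4.2 = 7.8 per hour.
Over the interval, μ = 7.8 × 0.5 = 3.9 (a 30-minute window = 0.5 hours).
P(N ≥ 2) = 1 − P(N ≤ 1) ≈ 0.9008.

0.9008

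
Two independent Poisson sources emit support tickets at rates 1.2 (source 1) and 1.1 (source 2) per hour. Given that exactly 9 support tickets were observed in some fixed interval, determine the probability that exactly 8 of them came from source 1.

0.0236

Given the total, each event is independently from source 1 with probability p = λ_1/(λ_1+λ_2) = 1.2/2.3 ≈ 0.5217.
So K ~ Binomial(9, 1.2/2.3): P(K = 8) = C(9,8) · (1.2/2.3)^8 · (1.1/2.3)^1 ≈ 0.0236.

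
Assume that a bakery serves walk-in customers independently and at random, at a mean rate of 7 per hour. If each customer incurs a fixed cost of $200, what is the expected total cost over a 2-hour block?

E[N] = 7 × 2 = 14 (a 2-hour block = 2 hours); E[cost] = 14 × $200 = $2800.

$2800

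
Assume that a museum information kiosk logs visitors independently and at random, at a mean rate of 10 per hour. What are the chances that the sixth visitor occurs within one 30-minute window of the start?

0.3840

Over the interval, μ = 10 × 0.5 = 5 (a 30-minute window = 0.5 hours).
The sixth arrival falls in the interval iff at least 6 events occur there: P(S_6 ≤ t) = P(N ≥ 6) = 1 − P(N ≤ 5) ≈ 0.3840.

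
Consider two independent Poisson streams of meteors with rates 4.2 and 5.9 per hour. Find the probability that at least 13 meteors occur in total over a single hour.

Independent Poisson processes superpose: combined rate λ = 4.2 + 5.9 = 10.1 per hour.
So μ = 10.1.
P(N ≥ 13) = 1 − P(N ≤ 12) ≈ 0.2180.

0.2180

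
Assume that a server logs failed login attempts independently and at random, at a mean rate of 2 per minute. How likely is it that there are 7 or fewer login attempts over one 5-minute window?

0.2202

Over the interval, μ = 2 × 5 = 10 (a 5-minute window = 5 minutes).
P(N ≤ 7) = Σ_{j=0}^{7} e^(−μ) μ^j/j! ≈ 0.2202.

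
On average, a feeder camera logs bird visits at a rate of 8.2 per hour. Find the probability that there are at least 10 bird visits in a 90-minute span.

Over the interval, μ = 8.2 × 1.5 = 12.3 (a 90-minute span = 1.5 hours).
P(N ≥ 10) = 1 − P(N ≤ 9) = 1 − Σ_{j=0}^{9} e^(−μ) μ^j/j! ≈ 0.7828.

0.7828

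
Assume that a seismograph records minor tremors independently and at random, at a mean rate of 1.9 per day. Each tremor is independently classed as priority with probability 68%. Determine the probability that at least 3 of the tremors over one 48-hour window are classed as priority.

0.4775

Thinning: the tremors that are classed as priority themselves form a Poisson process with rate 0.68 × 1.9 = 1.292 per day.
Over the interval, μ = 1.292 × 2 = 2.584 (a 48-hour window = 2 days).
P(N ≥ 3) = 1 − P(N ≤ 2) ≈ 0.4775.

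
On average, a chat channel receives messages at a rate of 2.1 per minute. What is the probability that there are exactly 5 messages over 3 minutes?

Over the interval, μ = 2.1 × 3 = 6.3 (3 minutes).
P(N = 5) = e^(−μ) μ^5/5! = e^(−6.3) · 6.3^5/120 ≈ 0.1519.

0.1519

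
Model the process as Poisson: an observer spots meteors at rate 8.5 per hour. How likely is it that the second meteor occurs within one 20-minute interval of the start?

Over the interval, μ = 8.5 × 1/3 ≈ 2.83333 (a 20-minute interval = 1/3 hours).
The second arrival falls in the interval iff at least 2 events occur there: P(S_2 ≤ t) = P(N ≥ 2) = 1 − P(N ≤ 1) ≈ 0.7745.

0.7745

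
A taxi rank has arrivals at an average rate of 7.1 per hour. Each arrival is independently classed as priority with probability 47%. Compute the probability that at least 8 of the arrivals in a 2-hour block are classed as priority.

Thinning: the arrivals that are classed as priority themselves form a Poisson process with rate 0.47 × 7.1 = 3.337 per hour.
Over the interval, μ = 3.337 × 2 = 6.674 (a 2-hour block = 2 hours).
P(N ≥ 8) = 1 − P(N ≤ 7) ≈ 0.3528.

0.3528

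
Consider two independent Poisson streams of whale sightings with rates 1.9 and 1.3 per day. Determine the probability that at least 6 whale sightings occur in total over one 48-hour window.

0.6163

Independent Poisson processes superpose: combined rate λ = 1.9 + 1.3 = 3.2 per day.
Over the interval, μ = 3.2 × 2 = 6.4 (a 48-hour window = 2 days).
P(N ≥ 6) = 1 − P(N ≤ 5) ≈ 0.6163.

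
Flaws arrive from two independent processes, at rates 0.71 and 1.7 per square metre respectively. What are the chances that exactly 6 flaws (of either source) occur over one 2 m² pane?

0.1405

Independent Poisson processes superpose: combined rate λ = 0.71 + 1.7 = 2.41 per square metre.
Over the interval, μ = 2.41 × 2 = 4.82 (a 2 m² pane = 2 square metres).
P(N = 6) = e^(−4.82) · 4.82^6/6! ≈ 0.1405.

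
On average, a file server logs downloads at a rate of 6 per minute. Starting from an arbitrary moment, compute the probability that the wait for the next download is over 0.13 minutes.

0.4584

The wait for the next event is exponential with rate λ = 6 per minute.
P(T > 0.13) = e^(−λt) = e^(−6 × 0.13) = e^(−0.78) ≈ 0.4584.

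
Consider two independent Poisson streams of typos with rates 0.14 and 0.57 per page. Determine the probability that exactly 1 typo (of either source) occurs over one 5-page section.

Independent Poisson processes superpose: combined rate λ = 0.14 + 0.57 = 0.71 per page.
Over the interval, μ = 0.71 × 5 = 3.55 (a 5-page section = 5 pages).
P(N = 1) = e^(−3.55) · 3.55^1/1! ≈ 0.1020.

0.1020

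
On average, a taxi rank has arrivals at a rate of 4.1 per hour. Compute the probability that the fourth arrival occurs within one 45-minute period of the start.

Over the interval, μ = 4.1 × 0.75 = 3.075 (a 45-minute period = 0.75 hours).
The fourth arrival falls in the interval iff at least 4 events occur there: P(S_4 ≤ t) = P(N ≥ 4) = 1 − P(N ≤ 3) ≈ 0.3696.

0.3696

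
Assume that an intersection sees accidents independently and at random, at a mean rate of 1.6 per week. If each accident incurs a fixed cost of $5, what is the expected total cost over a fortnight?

E[N] = 1.6 × 2 = 3.2 (a fortnight = 2 weeks); E[cost] = 3.2 × $5 = $16.

$16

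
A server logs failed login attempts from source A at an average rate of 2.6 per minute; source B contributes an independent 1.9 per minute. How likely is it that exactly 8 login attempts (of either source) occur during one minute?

Independent Poisson processes superpose: combined rate λ = 2.6 + 1.9 = 4.5 per minute.
So μ = 4.5.
P(N = 8) = e^(−4.5) · 4.5^8/8! ≈ 0.0463.

0.0463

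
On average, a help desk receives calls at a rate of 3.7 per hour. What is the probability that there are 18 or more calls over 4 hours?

0.2344

Over the interval, μ = 3.7 × 4 = 14.8 (4 hours).
P(N ≥ 18) = 1 − P(N ≤ 17) = 1 − Σ_{j=0}^{17} e^(−μ) μ^j/j! ≈ 0.2344.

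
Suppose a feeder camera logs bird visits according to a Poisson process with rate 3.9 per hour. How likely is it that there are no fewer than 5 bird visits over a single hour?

0.3516

With mean μ = 3.9 per hour,
P(N ≥ 5) = 1 − P(N ≤ 4) = 1 − Σ_{j=0}^{4} e^(−μ) μ^j/j! ≈ 0.3516.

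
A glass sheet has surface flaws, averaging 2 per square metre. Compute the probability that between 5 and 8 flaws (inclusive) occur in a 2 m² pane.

0.3498

Over the interval, μ = 2 × 2 = 4 (a 2 m² pane = 2 square metres).
P(5 ≤ N ≤ 8) = Σ_{j=5}^{8} e^(−4) · 4^j/j! ≈ 0.3498.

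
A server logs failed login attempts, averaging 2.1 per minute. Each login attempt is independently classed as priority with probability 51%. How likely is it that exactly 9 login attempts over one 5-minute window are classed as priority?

0.0471

Thinning: the login attempts that are classed as priority themselves form a Poisson process with rate 0.51 × 2.1 = 1.071 per minute.
Over the interval, μ = 1.071 × 5 = 5.355 (a 5-minute window = 5 minutes).
P(N = 9) = e^(−5.355) · 5.355^9/9! ≈ 0.0471.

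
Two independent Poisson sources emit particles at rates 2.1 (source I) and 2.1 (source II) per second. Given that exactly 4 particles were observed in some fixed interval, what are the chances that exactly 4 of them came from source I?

Given the total, each event is independently from source I with probability p = λ_I/(λ_I+λ_II) = 2.1/4.2 = 0.5000.
So K ~ Binomial(4, 2.1/4.2): P(K = 4) = C(4,4) · (2.1/4.2)^4 · (2.1/4.2)^0 ≈ 0.0625.

0.0625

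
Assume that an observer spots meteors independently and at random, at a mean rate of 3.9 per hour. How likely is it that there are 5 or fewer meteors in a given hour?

With mean μ = 3.9 per hour,
P(N ≤ 5) = Σ_{j=0}^{5} e^(−μ) μ^j/j! ≈ 0.8006.

0.8006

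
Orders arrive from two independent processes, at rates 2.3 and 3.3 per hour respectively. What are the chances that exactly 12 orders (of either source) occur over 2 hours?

Independent Poisson processes superpose: combined rate λ = 2.3 + 3.3 = 5.6 per hour.
Over the interval, μ = 5.6 × 2 = 11.2 (2 hours).
P(N = 12) = e^(−11.2) · 11.2^12/12! ≈ 0.1112.

0.1112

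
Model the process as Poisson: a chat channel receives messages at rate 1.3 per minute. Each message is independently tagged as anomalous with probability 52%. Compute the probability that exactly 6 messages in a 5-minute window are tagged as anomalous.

Thinning: the messages that are tagged as anomalous themselves form a Poisson process with rate 0.52 × 1.3 = 0.676 per minute.
Over the interval, μ = 0.676 × 5 = 3.38 (a 5-minute window = 5 minutes).
P(N = 6) = e^(−3.38) · 3.38^6/6! ≈ 0.0705.

0.0705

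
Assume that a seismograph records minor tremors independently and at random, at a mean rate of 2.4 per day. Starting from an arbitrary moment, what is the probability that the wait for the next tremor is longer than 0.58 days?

0.2486

The wait for the next event is exponential with rate λ = 2.4 per day.
P(T > 0.58) = e^(−λt) = e^(−2.4 × 0.58) = e^(−1.392) ≈ 0.2486.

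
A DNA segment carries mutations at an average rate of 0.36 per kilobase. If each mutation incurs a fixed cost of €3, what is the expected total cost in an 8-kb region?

€8.64

E[N] = 0.36 × 8 = 2.88 (an 8-kb region = 8 kilobases); E[cost] = 2.88 × €3 = €8.64.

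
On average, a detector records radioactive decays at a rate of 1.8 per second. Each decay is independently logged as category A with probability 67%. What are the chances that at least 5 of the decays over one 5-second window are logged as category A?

Thinning: the decays that are logged as category A themselves form a Poisson process with rate 0.67 × 1.8 = 1.206 per second.
Over the interval, μ = 1.206 × 5 = 6.03 (a 5-second window = 5 seconds).
P(N ≥ 5) = 1 − P(N ≤ 4) ≈ 0.7189.

0.7189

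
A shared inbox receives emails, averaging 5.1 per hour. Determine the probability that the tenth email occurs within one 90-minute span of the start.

0.2410

Over the interval, μ = 5.1 × 1.5 = 7.65 (a 90-minute span = 1.5 hours).
The tenth arrival falls in the interval iff at least 10 events occur there: P(S_10 ≤ t) = P(N ≥ 10) = 1 − P(N ≤ 9) ≈ 0.2410.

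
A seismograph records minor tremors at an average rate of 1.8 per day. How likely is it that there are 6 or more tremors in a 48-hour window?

Over the interval, μ = 1.8 × 2 = 3.6 (a 48-hour window = 2 days).
P(N ≥ 6) = 1 − P(N ≤ 5) = 1 − Σ_{j=0}^{5} e^(−μ) μ^j/j! ≈ 0.1559.

0.1559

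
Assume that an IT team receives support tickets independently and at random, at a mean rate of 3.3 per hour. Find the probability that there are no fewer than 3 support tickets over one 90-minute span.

Over the interval, μ = 3.3 × 1.5 = 4.95 (a 90-minute span = 1.5 hours).
P(N ≥ 3) = 1 − P(N ≤ 2) = 1 − Σ_{j=0}^{2} e^(−μ) μ^j/j! ≈ 0.8711.

0.8711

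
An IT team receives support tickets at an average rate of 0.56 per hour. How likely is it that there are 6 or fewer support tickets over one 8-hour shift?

0.8336

Over the interval, μ = 0.56 × 8 = 4.48 (an 8-hour shift = 8 hours).
P(N ≤ 6) = Σ_{j=0}^{6} e^(−μ) μ^j/j! ≈ 0.8336.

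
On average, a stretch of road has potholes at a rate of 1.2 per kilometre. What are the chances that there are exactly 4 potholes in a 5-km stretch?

Over the interval, μ = 1.2 × 5 = 6 (a 5-km stretch = 5 kilometres).
P(N = 4) = e^(−μ) μ^4/4! = e^(−6) · 6^4/24 ≈ 0.1339.

0.1339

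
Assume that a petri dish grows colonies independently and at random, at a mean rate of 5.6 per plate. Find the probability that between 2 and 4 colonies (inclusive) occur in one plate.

0.3177

With mean μ = 5.6 per plate,
P(2 ≤ N ≤ 4) = Σ_{j=2}^{4} e^(−5.6) · 5.6^j/j! ≈ 0.3177.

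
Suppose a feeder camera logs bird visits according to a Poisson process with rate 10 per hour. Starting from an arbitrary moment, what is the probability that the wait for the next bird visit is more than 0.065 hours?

The wait for the next event is exponential with rate λ = 10 per hour.
P(T > 0.065) = e^(−λt) = e^(−10 × 0.065) = e^(−0.65) ≈ 0.5220.

0.5220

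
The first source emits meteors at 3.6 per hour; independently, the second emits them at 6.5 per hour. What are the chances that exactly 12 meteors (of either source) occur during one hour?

Independent Poisson processes superpose: combined rate λ = 3.6 + 6.5 = 10.1 per hour.
So μ = 10.1.
P(N = 12) = e^(−10.1) · 10.1^12/12! ≈ 0.0966.

0.0966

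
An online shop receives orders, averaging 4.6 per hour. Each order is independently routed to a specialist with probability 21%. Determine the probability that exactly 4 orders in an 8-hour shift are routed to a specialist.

Thinning: the orders that are routed to a specialist themselves form a Poisson process with rate 0.21 × 4.6 = 0.966 per hour.
Over the interval, μ = 0.966 × 8 = 7.728 (an 8-hour shift = 8 hours).
P(N = 4) = e^(−7.728) · 7.728^4/4! ≈ 0.0654.

0.0654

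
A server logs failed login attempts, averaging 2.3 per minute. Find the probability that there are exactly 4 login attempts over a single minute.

0.1169

With mean μ = 2.3 per minute,
P(N = 4) = e^(−μ) μ^4/4! = e^(−2.3) · 2.3^4/24 ≈ 0.1169.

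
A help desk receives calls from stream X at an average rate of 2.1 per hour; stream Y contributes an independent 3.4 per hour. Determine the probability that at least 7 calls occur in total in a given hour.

0.3140

Independent Poisson processes superpose: combined rate λ = 2.1 + 3.4 = 5.5 per hour.
So μ = 5.5.
P(N ≥ 7) = 1 − P(N ≤ 6) ≈ 0.3140.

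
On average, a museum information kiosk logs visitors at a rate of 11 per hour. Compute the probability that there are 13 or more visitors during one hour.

0.3113

With mean μ = 11 per hour,
P(N ≥ 13) = 1 − P(N ≤ 12) = 1 − Σ_{j=0}^{12} e^(−μ) μ^j/j! ≈ 0.3113.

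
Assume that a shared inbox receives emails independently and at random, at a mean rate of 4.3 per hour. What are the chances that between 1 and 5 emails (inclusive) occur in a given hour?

With mean μ = 4.3 per hour,
P(1 ≤ N ≤ 5) = Σ_{j=1}^{5} e^(−4.3) · 4.3^j/j! ≈ 0.7231.

0.7231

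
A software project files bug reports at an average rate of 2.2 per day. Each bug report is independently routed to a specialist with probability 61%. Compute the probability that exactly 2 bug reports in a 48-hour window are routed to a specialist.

Thinning: the bug reports that are routed to a specialist themselves form a Poisson process with rate 0.61 × 2.2 = 1.342 per day.
Over the interval, μ = 1.342 × 2 = 2.684 (a 48-hour window = 2 days).
P(N = 2) = e^(−2.684) · 2.684^2/2! ≈ 0.2460.

0.2460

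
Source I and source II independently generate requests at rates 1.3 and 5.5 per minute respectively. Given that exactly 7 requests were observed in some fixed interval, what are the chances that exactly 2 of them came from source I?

Given the total, each event is independently from source I with probability p = λ_I/(λ_I+λ_II) = 1.3/6.8 ≈ 0.1912.
So K ~ Binomial(7, 1.3/6.8): P(K = 2) = C(7,2) · (1.3/6.8)^2 · (5.5/6.8)^5 ≈ 0.2657.

0.2657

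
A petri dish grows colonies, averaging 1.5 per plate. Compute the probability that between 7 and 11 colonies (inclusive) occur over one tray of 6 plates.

0.5962

Over the interval, μ = 1.5 × 6 = 9 (a tray of 6 plates = 6 plates).
P(7 ≤ N ≤ 11) = Σ_{j=7}^{11} e^(−9) · 9^j/j! ≈ 0.5962.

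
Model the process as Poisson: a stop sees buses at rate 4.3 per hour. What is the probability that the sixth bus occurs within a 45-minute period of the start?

0.1083

Over the interval, μ = 4.3 × 0.75 = 3.225 (a 45-minute period = 0.75 hours).
The sixth arrival falls in the interval iff at least 6 events occur there: P(S_6 ≤ t) = P(N ≥ 6) = 1 − P(N ≤ 5) ≈ 0.1083.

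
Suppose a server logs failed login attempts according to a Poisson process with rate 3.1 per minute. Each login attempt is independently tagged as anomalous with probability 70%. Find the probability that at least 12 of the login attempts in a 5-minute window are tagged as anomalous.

Thinning: the login attempts that are tagged as anomalous themselves form a Poisson process with rate 0.7 × 3.1 = 2.17 per minute.
Over the interval, μ = 2.17 × 5 = 10.85 (a 5-minute window = 5 minutes).
P(N ≥ 12) = 1 − P(N ≤ 11) ≈ 0.4028.

0.4028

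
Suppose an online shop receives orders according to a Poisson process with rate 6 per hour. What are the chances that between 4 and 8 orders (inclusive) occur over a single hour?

With mean μ = 6 per hour,
P(4 ≤ N ≤ 8) = Σ_{j=4}^{8} e^(−6) · 6^j/j! ≈ 0.6960.

0.6960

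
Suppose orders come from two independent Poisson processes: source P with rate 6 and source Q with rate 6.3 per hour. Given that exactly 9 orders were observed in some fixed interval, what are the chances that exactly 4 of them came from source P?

Given the total, each event is independently from source P with probability p = λ_P/(λ_P+λ_Q) = 6/12.3 ≈ 0.4878.
So K ~ Binomial(9, 6/12.3): P(K = 4) = C(9,4) · (6/12.3)^4 · (6.3/12.3)^5 ≈ 0.2515.

0.2515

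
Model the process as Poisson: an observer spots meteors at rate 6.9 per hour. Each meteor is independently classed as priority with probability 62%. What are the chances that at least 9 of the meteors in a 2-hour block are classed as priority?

0.4846

Thinning: the meteors that are classed as priority themselves form a Poisson process with rate 0.62 × 6.9 = 4.278 per hour.
Over the interval, μ = 4.278 × 2 = 8.556 (a 2-hour block = 2 hours).
P(N ≥ 9) = 1 − P(N ≤ 8) ≈ 0.4846.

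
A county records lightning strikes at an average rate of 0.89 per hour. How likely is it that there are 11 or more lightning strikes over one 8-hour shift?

Over the interval, μ = 0.89 × 8 = 7.12 (an 8-hour shift = 8 hours).
P(N ≥ 11) = 1 − P(N ≤ 10) = 1 − Σ_{j=0}^{10} e^(−μ) μ^j/j! ≈ 0.1073.

0.1073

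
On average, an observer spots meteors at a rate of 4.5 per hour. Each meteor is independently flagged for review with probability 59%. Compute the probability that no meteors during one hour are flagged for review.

0.0703

Thinning: the meteors that are flagged for review themselves form a Poisson process with rate 0.59 × 4.5 = 2.655 per hour.
So μ = 2.655.
P(N = 0) = e^(−2.655) · 2.655^0/0! ≈ 0.0703.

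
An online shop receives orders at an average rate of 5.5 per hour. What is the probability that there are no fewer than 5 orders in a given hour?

0.6425

With mean μ = 5.5 per hour,
P(N ≥ 5) = 1 − P(N ≤ 4) = 1 − Σ_{j=0}^{4} e^(−μ) μ^j/j! ≈ 0.6425.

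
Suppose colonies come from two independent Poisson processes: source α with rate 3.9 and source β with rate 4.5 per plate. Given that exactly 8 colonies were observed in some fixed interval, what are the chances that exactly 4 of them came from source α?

0.2679

Given the total, each event is independently from source α with probability p = λ_α/(λ_α+λ_β) = 3.9/8.4 ≈ 0.4643.
So K ~ Binomial(8, 3.9/8.4): P(K = 4) = C(8,4) · (3.9/8.4)^4 · (4.5/8.4)^4 ≈ 0.2679.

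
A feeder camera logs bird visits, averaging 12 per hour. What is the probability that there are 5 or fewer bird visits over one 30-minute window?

0.4457

Over the interval, μ = 12 × 0.5 = 6 (a 30-minute window = 0.5 hours).
P(N ≤ 5) = Σ_{j=0}^{5} e^(−μ) μ^j/j! ≈ 0.4457.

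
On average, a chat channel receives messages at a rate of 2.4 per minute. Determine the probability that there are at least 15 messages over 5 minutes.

0.2280

Over the interval, μ = 2.4 × 5 = 12 (5 minutes).
P(N ≥ 15) = 1 − P(N ≤ 14) = 1 − Σ_{j=0}^{14} e^(−μ) μ^j/j! ≈ 0.2280.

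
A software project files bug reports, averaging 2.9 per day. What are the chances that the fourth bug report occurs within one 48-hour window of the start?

Over the interval, μ = 2.9 × 2 = 5.8 (a 48-hour window = 2 days).
The fourth arrival falls in the interval iff at least 4 events occur there: P(S_4 ≤ t) = P(N ≥ 4) = 1 − P(N ≤ 3) ≈ 0.8300.

0.8300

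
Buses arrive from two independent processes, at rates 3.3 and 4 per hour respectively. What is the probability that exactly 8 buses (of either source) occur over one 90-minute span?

Independent Poisson processes superpose: combined rate λ = 3.3 + 4 = 7.3 per hour.
Over the interval, μ = 7.3 × 1.5 = 10.95 (a 90-minute span = 1.5 hours).
P(N = 8) = e^(−10.95) · 10.95^8/8! ≈ 0.0900.

0.0900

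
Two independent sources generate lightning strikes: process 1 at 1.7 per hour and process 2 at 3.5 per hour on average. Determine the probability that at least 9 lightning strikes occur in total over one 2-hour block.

Independent Poisson processes superpose: combined rate λ = 1.7 + 3.5 = 5.2 per hour.
Over the interval, μ = 5.2 × 2 = 10.4 (a 2-hour block = 2 hours).
P(N ≥ 9) = 1 − P(N ≤ 8) ≈ 0.7104.

0.7104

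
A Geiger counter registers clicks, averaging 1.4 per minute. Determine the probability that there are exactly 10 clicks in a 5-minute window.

Over the interval, μ = 1.4 × 5 = 7 (a 5-minute window = 5 minutes).
P(N = 10) = e^(−μ) μ^10/10! = e^(−7) · 7^10/3628800 ≈ 0.0710.

0.0710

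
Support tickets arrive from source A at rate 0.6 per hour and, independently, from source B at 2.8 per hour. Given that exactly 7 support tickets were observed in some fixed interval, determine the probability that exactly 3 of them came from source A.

Given the total, each event is independently from source A with probability p = λ_A/(λ_A+λ_B) = 0.6/3.4 ≈ 0.1765.
So K ~ Binomial(7, 0.6/3.4): P(K = 3) = C(7,3) · (0.6/3.4)^3 · (2.8/3.4)^4 ≈ 0.0885.

0.0885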